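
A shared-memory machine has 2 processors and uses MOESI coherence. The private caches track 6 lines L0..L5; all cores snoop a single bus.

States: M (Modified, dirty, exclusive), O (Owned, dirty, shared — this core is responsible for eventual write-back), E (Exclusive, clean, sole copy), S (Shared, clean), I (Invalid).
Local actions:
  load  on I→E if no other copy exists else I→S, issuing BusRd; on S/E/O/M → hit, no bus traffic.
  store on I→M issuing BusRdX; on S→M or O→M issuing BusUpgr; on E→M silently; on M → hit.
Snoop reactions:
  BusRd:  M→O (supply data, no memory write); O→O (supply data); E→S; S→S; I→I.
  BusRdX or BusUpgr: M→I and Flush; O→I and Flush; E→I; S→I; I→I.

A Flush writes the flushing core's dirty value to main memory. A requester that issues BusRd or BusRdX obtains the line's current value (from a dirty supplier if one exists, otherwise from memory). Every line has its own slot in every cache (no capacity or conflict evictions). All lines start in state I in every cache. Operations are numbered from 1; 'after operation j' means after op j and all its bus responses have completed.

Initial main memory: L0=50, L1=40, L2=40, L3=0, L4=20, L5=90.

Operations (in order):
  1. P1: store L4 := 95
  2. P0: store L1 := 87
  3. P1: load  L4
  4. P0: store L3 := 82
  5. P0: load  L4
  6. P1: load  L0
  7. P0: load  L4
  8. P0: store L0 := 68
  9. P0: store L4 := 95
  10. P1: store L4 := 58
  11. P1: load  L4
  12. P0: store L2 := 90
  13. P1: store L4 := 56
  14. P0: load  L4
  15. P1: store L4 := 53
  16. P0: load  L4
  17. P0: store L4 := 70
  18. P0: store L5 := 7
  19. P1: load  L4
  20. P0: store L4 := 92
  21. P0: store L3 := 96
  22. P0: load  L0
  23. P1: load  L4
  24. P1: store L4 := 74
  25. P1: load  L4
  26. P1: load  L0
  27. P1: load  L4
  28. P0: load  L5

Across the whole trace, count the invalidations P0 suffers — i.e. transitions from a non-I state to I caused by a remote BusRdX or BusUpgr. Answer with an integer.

invalidations = 3

[1] P1: store L4 := 95 | P0:I, P1:M(95) | bus: BusRdX
[2] P0: store L1 := 87 | P0:M(87), P1:I | bus: BusRdX
[3] P1: load  L4 | P0:I, P1:M(95) | bus: none
[4] P0: store L3 := 82 | P0:M(82), P1:I | bus: BusRdX
[5] P0: load  L4 | P0:S(95), P1:O(95) | bus: BusRd
[6] P1: load  L0 | P0:I, P1:E(50) | bus: BusRd
[7] P0: load  L4 | P0:S(95), P1:O(95) | bus: none
[8] P0: store L0 := 68 | P0:M(68), P1:I | bus: BusRdX
[9] P0: store L4 := 95 | P0:M(95), P1:I | bus: BusUpgr,Flush
[10] P1: store L4 := 58 | P0:I, P1:M(58) | bus: BusRdX,Flush
[11] P1: load  L4 | P0:I, P1:M(58) | bus: none
[12] P0: store L2 := 90 | P0:M(90), P1:I | bus: BusRdX
[13] P1: store L4 := 56 | P0:I, P1:M(56) | bus: none
[14] P0: load  L4 | P0:S(56), P1:O(56) | bus: BusRd
[15] P1: store L4 := 53 | P0:I, P1:M(53) | bus: BusUpgr
[16] P0: load  L4 | P0:S(53), P1:O(53) | bus: BusRd
[17] P0: store L4 := 70 | P0:M(70), P1:I | bus: BusUpgr,Flush
[18] P0: store L5 := 7 | P0:M(7), P1:I | bus: BusRdX
[19] P1: load  L4 | P0:O(70), P1:S(70) | bus: BusRd
[20] P0: store L4 := 92 | P0:M(92), P1:I | bus: BusUpgr
[21] P0: store L3 := 96 | P0:M(96), P1:I | bus: none
[22] P0: load  L0 | P0:M(68), P1:I | bus: none
[23] P1: load  L4 | P0:O(92), P1:S(92) | bus: BusRd
[24] P1: store L4 := 74 | P0:I, P1:M(74) | bus: BusUpgr,Flush
[25] P1: load  L4 | P0:I, P1:M(74) | bus: none
[26] P1: load  L0 | P0:O(68), P1:S(68) | bus: BusRd
[27] P1: load  L4 | P0:I, P1:M(74) | bus: none
[28] P0: load  L5 | P0:M(7), P1:I | bus: none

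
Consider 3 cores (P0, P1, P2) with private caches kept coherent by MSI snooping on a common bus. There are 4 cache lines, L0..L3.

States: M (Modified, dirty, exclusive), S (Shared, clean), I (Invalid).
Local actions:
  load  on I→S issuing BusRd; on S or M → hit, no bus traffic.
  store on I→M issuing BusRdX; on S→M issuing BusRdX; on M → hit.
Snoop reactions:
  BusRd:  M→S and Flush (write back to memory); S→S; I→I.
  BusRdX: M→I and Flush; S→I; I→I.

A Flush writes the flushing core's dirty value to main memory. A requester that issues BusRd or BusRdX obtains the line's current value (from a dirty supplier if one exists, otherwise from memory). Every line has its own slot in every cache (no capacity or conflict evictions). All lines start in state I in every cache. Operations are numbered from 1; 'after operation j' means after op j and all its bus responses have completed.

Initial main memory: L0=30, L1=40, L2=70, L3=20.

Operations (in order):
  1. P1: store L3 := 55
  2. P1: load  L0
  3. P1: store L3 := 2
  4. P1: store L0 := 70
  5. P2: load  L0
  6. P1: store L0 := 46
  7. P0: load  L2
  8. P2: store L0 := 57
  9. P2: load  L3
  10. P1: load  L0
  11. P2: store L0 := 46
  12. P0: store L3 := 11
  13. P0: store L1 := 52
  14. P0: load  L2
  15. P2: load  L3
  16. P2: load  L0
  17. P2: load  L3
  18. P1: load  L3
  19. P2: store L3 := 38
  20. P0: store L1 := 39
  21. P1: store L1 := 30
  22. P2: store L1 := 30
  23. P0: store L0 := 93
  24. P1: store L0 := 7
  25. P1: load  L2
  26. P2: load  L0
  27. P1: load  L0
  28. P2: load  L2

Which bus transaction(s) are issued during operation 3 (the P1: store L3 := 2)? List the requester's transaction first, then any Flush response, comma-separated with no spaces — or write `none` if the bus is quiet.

bus = none

step 1: P1: store L3 := 55  ⟶  IMI  (L3)  txn=BusRdX  M[L3]=20
step 2: P1: load  L0  ⟶  ISI  (L0)  txn=BusRd  M[L0]=30
step 3: P1: store L3 := 2  ⟶  IMI  (L3)  txn=∅  M[L3]=20
step 4: P1: store L0 := 70  ⟶  IMI  (L0)  txn=BusRdX  M[L0]=30
step 5: P2: load  L0  ⟶  ISS  (L0)  txn=BusRd+Flush  M[L0]=70
step 6: P1: store L0 := 46  ⟶  IMI  (L0)  txn=BusRdX  M[L0]=70
step 7: P0: load  L2  ⟶  SII  (L2)  txn=BusRd  M[L2]=70
step 8: P2: store L0 := 57  ⟶  IIM  (L0)  txn=BusRdX+Flush  M[L0]=46
step 9: P2: load  L3  ⟶  ISS  (L3)  txn=BusRd+Flush  M[L3]=2
step 10: P1: load  L0  ⟶  ISS  (L0)  txn=BusRd+Flush  M[L0]=57
step 11: P2: store L0 := 46  ⟶  IIM  (L0)  txn=BusRdX  M[L0]=57
step 12: P0: store L3 := 11  ⟶  MII  (L3)  txn=BusRdX  M[L3]=2
step 13: P0: store L1 := 52  ⟶  MII  (L1)  txn=BusRdX  M[L1]=40
step 14: P0: load  L2  ⟶  SII  (L2)  txn=∅  M[L2]=70
step 15: P2: load  L3  ⟶  SIS  (L3)  txn=BusRd+Flush  M[L3]=11
step 16: P2: load  L0  ⟶  IIM  (L0)  txn=∅  M[L0]=57
step 17: P2: load  L3  ⟶  SIS  (L3)  txn=∅  M[L3]=11
step 18: P1: load  L3  ⟶  SSS  (L3)  txn=BusRd  M[L3]=11
step 19: P2: store L3 := 38  ⟶  IIM  (L3)  txn=BusRdX  M[L3]=11
step 20: P0: store L1 := 39  ⟶  MII  (L1)  txn=∅  M[L1]=40
step 21: P1: store L1 := 30  ⟶  IMI  (L1)  txn=BusRdX+Flush  M[L1]=39
step 22: P2: store L1 := 30  ⟶  IIM  (L1)  txn=BusRdX+Flush  M[L1]=30
step 23: P0: store L0 := 93  ⟶  MII  (L0)  txn=BusRdX+Flush  M[L0]=46
step 24: P1: store L0 := 7  ⟶  IMI  (L0)  txn=BusRdX+Flush  M[L0]=93
step 25: P1: load  L2  ⟶  SSI  (L2)  txn=BusRd  M[L2]=70
step 26: P2: load  L0  ⟶  ISS  (L0)  txn=BusRd+Flush  M[L0]=7
step 27: P1: load  L0  ⟶  ISS  (L0)  txn=∅  M[L0]=7
step 28: P2: load  L2  ⟶  SSS  (L2)  txn=BusRd  M[L2]=70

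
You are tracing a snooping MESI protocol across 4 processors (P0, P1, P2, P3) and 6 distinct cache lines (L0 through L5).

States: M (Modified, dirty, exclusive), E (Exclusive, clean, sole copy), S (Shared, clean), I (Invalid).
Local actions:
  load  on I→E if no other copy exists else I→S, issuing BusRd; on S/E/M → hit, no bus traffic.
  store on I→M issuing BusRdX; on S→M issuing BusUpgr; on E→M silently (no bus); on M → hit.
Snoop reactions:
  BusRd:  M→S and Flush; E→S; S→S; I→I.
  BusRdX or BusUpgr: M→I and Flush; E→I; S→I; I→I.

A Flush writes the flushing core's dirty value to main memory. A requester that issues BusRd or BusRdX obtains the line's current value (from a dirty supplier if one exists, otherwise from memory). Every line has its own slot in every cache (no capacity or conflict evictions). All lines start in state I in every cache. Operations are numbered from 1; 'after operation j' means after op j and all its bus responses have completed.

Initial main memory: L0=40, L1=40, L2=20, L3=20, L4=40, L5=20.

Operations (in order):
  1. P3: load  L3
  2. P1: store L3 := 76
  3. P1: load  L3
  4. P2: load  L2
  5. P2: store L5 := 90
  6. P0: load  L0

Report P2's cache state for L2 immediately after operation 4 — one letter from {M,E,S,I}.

  op1 P3: load  L3 → I/I/I/E on L3; bus BusRd; mem=20
  op2 P1: store L3 := 76 → I/M/I/I on L3; bus BusRdX; mem=20
  op3 P1: load  L3 → I/M/I/I on L3; bus (none); mem=20
  op4 P2: load  L2 → I/I/E/I on L2; bus BusRd; mem=20
  op5 P2: store L5 := 90 → I/I/M/I on L5; bus BusRdX; mem=20
  op6 P0: load  L0 → E/I/I/I on L0; bus BusRd; mem=40

state = E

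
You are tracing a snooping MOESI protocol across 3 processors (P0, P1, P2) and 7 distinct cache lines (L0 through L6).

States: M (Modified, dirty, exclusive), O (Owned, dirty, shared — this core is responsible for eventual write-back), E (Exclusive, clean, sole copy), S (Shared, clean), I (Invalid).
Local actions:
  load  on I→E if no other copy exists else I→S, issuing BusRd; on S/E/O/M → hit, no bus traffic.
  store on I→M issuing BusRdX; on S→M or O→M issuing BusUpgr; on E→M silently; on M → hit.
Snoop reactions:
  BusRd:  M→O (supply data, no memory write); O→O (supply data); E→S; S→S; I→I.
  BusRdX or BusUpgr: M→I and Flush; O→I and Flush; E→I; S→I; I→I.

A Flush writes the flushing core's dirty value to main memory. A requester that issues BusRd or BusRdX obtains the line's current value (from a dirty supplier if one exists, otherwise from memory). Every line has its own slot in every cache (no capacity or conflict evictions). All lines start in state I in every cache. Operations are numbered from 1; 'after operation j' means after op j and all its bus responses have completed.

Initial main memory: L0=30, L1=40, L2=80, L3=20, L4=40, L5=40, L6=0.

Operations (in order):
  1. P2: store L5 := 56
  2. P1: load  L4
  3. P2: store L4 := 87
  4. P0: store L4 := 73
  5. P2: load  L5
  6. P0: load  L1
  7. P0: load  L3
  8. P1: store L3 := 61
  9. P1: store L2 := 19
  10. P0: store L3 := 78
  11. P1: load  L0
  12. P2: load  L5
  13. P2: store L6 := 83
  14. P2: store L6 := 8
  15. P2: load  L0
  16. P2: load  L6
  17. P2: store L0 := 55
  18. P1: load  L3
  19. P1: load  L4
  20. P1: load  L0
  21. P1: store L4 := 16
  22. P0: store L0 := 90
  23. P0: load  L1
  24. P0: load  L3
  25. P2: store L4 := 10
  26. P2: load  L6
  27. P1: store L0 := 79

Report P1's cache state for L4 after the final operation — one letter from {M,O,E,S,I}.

1. P2: store L5 := 56  bus=[BusRdX]  L5: P0=I P1=I P2=M  mem[L5]=40
2. P1: load  L4  bus=[BusRd]  L4: P0=I P1=E P2=I  mem[L4]=40
3. P2: store L4 := 87  bus=[BusRdX]  L4: P0=I P1=I P2=M  mem[L4]=40
4. P0: store L4 := 73  bus=[BusRdX,Flush]  L4: P0=M P1=I P2=I  mem[L4]=87
5. P2: load  L5  bus=[-]  L5: P0=I P1=I P2=M  mem[L5]=40
6. P0: load  L1  bus=[BusRd]  L1: P0=E P1=I P2=I  mem[L1]=40
7. P0: load  L3  bus=[BusRd]  L3: P0=E P1=I P2=I  mem[L3]=20
8. P1: store L3 := 61  bus=[BusRdX]  L3: P0=I P1=M P2=I  mem[L3]=20
9. P1: store L2 := 19  bus=[BusRdX]  L2: P0=I P1=M P2=I  mem[L2]=80
10. P0: store L3 := 78  bus=[BusRdX,Flush]  L3: P0=M P1=I P2=I  mem[L3]=61
11. P1: load  L0  bus=[BusRd]  L0: P0=I P1=E P2=I  mem[L0]=30
12. P2: load  L5  bus=[-]  L5: P0=I P1=I P2=M  mem[L5]=40
13. P2: store L6 := 83  bus=[BusRdX]  L6: P0=I P1=I P2=M  mem[L6]=0
14. P2: store L6 := 8  bus=[-]  L6: P0=I P1=I P2=M  mem[L6]=0
15. P2: load  L0  bus=[BusRd]  L0: P0=I P1=S P2=S  mem[L0]=30
16. P2: load  L6  bus=[-]  L6: P0=I P1=I P2=M  mem[L6]=0
17. P2: store L0 := 55  bus=[BusUpgr]  L0: P0=I P1=I P2=M  mem[L0]=30
18. P1: load  L3  bus=[BusRd]  L3: P0=O P1=S P2=I  mem[L3]=61
19. P1: load  L4  bus=[BusRd]  L4: P0=O P1=S P2=I  mem[L4]=87
20. P1: load  L0  bus=[BusRd]  L0: P0=I P1=S P2=O  mem[L0]=30
21. P1: store L4 := 16  bus=[BusUpgr,Flush]  L4: P0=I P1=M P2=I  mem[L4]=73
22. P0: store L0 := 90  bus=[BusRdX,Flush]  L0: P0=M P1=I P2=I  mem[L0]=55
23. P0: load  L1  bus=[-]  L1: P0=E P1=I P2=I  mem[L1]=40
24. P0: load  L3  bus=[-]  L3: P0=O P1=S P2=I  mem[L3]=61
25. P2: store L4 := 10  bus=[BusRdX,Flush]  L4: P0=I P1=I P2=M  mem[L4]=16
26. P2: load  L6  bus=[-]  L6: P0=I P1=I P2=M  mem[L6]=0
27. P1: store L0 := 79  bus=[BusRdX,Flush]  L0: P0=I P1=M P2=I  mem[L0]=90

state = I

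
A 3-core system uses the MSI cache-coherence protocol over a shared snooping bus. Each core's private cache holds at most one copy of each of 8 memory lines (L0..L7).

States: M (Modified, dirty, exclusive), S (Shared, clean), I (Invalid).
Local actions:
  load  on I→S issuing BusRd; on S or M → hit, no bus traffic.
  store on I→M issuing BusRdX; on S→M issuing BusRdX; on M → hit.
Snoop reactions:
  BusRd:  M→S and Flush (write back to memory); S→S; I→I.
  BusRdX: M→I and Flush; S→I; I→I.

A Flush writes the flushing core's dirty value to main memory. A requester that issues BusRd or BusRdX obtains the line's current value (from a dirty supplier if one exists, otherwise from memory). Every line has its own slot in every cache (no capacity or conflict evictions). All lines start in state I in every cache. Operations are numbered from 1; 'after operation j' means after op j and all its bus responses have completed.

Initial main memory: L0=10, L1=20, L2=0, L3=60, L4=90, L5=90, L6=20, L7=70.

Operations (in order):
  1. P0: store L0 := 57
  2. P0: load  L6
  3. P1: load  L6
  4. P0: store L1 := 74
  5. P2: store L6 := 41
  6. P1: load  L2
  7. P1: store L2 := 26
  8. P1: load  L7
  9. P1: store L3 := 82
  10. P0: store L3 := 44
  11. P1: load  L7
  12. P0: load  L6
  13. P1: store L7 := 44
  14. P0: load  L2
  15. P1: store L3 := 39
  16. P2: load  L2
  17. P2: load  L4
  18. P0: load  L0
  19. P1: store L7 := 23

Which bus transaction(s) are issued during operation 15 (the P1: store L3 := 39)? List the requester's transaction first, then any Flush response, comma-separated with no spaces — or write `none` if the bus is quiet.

bus = BusRdX,Flush

[1] P0: store L0 := 57 | P0:M(57), P1:I, P2:I | bus: BusRdX
[2] P0: load  L6 | P0:S(20), P1:I, P2:I | bus: BusRd
[3] P1: load  L6 | P0:S(20), P1:S(20), P2:I | bus: BusRd
[4] P0: store L1 := 74 | P0:M(74), P1:I, P2:I | bus: BusRdX
[5] P2: store L6 := 41 | P0:I, P1:I, P2:M(41) | bus: BusRdX
[6] P1: load  L2 | P0:I, P1:S(0), P2:I | bus: BusRd
[7] P1: store L2 := 26 | P0:I, P1:M(26), P2:I | bus: BusRdX
[8] P1: load  L7 | P0:I, P1:S(70), P2:I | bus: BusRd
[9] P1: store L3 := 82 | P0:I, P1:M(82), P2:I | bus: BusRdX
[10] P0: store L3 := 44 | P0:M(44), P1:I, P2:I | bus: BusRdX,Flush
[11] P1: load  L7 | P0:I, P1:S(70), P2:I | bus: none
[12] P0: load  L6 | P0:S(41), P1:I, P2:S(41) | bus: BusRd,Flush
[13] P1: store L7 := 44 | P0:I, P1:M(44), P2:I | bus: BusRdX
[14] P0: load  L2 | P0:S(26), P1:S(26), P2:I | bus: BusRd,Flush
[15] P1: store L3 := 39 | P0:I, P1:M(39), P2:I | bus: BusRdX,Flush
[16] P2: load  L2 | P0:S(26), P1:S(26), P2:S(26) | bus: BusRd
[17] P2: load  L4 | P0:I, P1:I, P2:S(90) | bus: BusRd
[18] P0: load  L0 | P0:M(57), P1:I, P2:I | bus: none
[19] P1: store L7 := 23 | P0:I, P1:M(23), P2:I | bus: none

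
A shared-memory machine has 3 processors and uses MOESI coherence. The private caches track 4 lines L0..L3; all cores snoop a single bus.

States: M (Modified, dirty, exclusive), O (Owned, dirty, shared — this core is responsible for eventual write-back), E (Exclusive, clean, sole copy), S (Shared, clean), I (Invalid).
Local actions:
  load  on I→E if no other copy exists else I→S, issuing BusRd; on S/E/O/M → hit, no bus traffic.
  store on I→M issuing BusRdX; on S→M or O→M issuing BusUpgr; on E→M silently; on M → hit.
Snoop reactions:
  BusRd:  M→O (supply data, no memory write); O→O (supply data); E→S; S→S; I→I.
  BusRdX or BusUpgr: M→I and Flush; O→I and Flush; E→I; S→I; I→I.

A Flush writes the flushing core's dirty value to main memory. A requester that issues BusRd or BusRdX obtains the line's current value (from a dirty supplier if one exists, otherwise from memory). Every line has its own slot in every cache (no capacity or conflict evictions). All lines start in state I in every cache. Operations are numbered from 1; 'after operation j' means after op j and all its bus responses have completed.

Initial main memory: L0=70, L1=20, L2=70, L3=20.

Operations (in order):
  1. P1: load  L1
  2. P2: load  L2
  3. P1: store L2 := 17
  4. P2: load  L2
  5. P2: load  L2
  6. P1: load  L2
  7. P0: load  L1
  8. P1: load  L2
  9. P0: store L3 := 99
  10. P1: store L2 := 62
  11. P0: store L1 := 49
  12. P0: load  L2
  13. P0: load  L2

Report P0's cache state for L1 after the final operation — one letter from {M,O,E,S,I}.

1. P1: load  L1  bus=[BusRd]  L1: P0=I P1=E P2=I  mem[L1]=20
2. P2: load  L2  bus=[BusRd]  L2: P0=I P1=I P2=E  mem[L2]=70
3. P1: store L2 := 17  bus=[BusRdX]  L2: P0=I P1=M P2=I  mem[L2]=70
4. P2: load  L2  bus=[BusRd]  L2: P0=I P1=O P2=S  mem[L2]=70
5. P2: load  L2  bus=[-]  L2: P0=I P1=O P2=S  mem[L2]=70
6. P1: load  L2  bus=[-]  L2: P0=I P1=O P2=S  mem[L2]=70
7. P0: load  L1  bus=[BusRd]  L1: P0=S P1=S P2=I  mem[L1]=20
8. P1: load  L2  bus=[-]  L2: P0=I P1=O P2=S  mem[L2]=70
9. P0: store L3 := 99  bus=[BusRdX]  L3: P0=M P1=I P2=I  mem[L3]=20
10. P1: store L2 := 62  bus=[BusUpgr]  L2: P0=I P1=M P2=I  mem[L2]=70
11. P0: store L1 := 49  bus=[BusUpgr]  L1: P0=M P1=I P2=I  mem[L1]=20
12. P0: load  L2  bus=[BusRd]  L2: P0=S P1=O P2=I  mem[L2]=70
13. P0: load  L2  bus=[-]  L2: P0=S P1=O P2=I  mem[L2]=70

state = M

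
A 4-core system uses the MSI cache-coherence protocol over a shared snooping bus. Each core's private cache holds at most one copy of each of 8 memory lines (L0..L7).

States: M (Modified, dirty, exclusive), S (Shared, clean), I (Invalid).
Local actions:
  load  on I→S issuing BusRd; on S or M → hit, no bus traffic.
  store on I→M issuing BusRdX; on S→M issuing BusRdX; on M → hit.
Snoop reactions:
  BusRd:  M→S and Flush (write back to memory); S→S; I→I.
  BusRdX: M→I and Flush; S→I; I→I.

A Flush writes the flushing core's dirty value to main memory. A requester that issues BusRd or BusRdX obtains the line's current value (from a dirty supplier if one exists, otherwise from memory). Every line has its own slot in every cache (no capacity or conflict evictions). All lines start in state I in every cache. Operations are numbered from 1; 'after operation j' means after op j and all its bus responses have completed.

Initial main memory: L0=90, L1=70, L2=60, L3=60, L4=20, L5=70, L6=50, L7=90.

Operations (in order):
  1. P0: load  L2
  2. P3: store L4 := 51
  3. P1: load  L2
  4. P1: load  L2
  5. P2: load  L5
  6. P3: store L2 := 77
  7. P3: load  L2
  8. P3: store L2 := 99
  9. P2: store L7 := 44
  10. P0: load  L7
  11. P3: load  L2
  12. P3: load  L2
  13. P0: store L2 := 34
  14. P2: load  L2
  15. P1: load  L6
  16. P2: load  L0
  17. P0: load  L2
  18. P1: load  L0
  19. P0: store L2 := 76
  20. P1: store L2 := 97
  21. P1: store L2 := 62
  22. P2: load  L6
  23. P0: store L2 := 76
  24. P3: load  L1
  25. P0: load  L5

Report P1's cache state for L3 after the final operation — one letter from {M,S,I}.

step 1: P0: load  L2  ⟶  SIII  (L2)  txn=BusRd  M[L2]=60
step 2: P3: store L4 := 51  ⟶  IIIM  (L4)  txn=BusRdX  M[L4]=20
step 3: P1: load  L2  ⟶  SSII  (L2)  txn=BusRd  M[L2]=60
step 4: P1: load  L2  ⟶  SSII  (L2)  txn=∅  M[L2]=60
step 5: P2: load  L5  ⟶  IISI  (L5)  txn=BusRd  M[L5]=70
step 6: P3: store L2 := 77  ⟶  IIIM  (L2)  txn=BusRdX  M[L2]=60
step 7: P3: load  L2  ⟶  IIIM  (L2)  txn=∅  M[L2]=60
step 8: P3: store L2 := 99  ⟶  IIIM  (L2)  txn=∅  M[L2]=60
step 9: P2: store L7 := 44  ⟶  IIMI  (L7)  txn=BusRdX  M[L7]=90
step 10: P0: load  L7  ⟶  SISI  (L7)  txn=BusRd+Flush  M[L7]=44
step 11: P3: load  L2  ⟶  IIIM  (L2)  txn=∅  M[L2]=60
step 12: P3: load  L2  ⟶  IIIM  (L2)  txn=∅  M[L2]=60
step 13: P0: store L2 := 34  ⟶  MIII  (L2)  txn=BusRdX+Flush  M[L2]=99
step 14: P2: load  L2  ⟶  SISI  (L2)  txn=BusRd+Flush  M[L2]=34
step 15: P1: load  L6  ⟶  ISII  (L6)  txn=BusRd  M[L6]=50
step 16: P2: load  L0  ⟶  IISI  (L0)  txn=BusRd  M[L0]=90
step 17: P0: load  L2  ⟶  SISI  (L2)  txn=∅  M[L2]=34
step 18: P1: load  L0  ⟶  ISSI  (L0)  txn=BusRd  M[L0]=90
step 19: P0: store L2 := 76  ⟶  MIII  (L2)  txn=BusRdX  M[L2]=34
step 20: P1: store L2 := 97  ⟶  IMII  (L2)  txn=BusRdX+Flush  M[L2]=76
step 21: P1: store L2 := 62  ⟶  IMII  (L2)  txn=∅  M[L2]=76
step 22: P2: load  L6  ⟶  ISSI  (L6)  txn=BusRd  M[L6]=50
step 23: P0: store L2 := 76  ⟶  MIII  (L2)  txn=BusRdX+Flush  M[L2]=62
step 24: P3: load  L1  ⟶  IIIS  (L1)  txn=BusRd  M[L1]=70
step 25: P0: load  L5  ⟶  SISI  (L5)  txn=BusRd  M[L5]=70

state = I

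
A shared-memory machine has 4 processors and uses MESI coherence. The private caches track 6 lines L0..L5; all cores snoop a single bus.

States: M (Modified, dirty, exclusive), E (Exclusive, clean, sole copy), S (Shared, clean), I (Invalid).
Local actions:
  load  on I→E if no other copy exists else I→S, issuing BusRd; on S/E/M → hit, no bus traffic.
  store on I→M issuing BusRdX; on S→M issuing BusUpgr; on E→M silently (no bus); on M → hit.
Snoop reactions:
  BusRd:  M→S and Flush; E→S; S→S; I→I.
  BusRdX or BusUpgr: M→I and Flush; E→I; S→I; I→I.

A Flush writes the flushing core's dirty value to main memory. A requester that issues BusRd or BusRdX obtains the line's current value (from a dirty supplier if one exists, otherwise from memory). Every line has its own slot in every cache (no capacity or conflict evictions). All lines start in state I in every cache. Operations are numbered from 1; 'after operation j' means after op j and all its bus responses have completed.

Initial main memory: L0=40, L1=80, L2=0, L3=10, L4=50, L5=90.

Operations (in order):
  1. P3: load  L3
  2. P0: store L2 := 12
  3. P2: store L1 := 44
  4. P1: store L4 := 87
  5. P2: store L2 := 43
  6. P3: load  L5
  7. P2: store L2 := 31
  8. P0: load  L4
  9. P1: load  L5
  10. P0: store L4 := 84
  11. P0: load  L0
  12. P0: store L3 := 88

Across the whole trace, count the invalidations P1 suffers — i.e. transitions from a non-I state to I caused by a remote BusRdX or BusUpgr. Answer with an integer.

invalidations = 1

[1] P3: load  L3 | P0:I, P1:I, P2:I, P3:E(10) | bus: BusRd
[2] P0: store L2 := 12 | P0:M(12), P1:I, P2:I, P3:I | bus: BusRdX
[3] P2: store L1 := 44 | P0:I, P1:I, P2:M(44), P3:I | bus: BusRdX
[4] P1: store L4 := 87 | P0:I, P1:M(87), P2:I, P3:I | bus: BusRdX
[5] P2: store L2 := 43 | P0:I, P1:I, P2:M(43), P3:I | bus: BusRdX,Flush
[6] P3: load  L5 | P0:I, P1:I, P2:I, P3:E(90) | bus: BusRd
[7] P2: store L2 := 31 | P0:I, P1:I, P2:M(31), P3:I | bus: none
[8] P0: load  L4 | P0:S(87), P1:S(87), P2:I, P3:I | bus: BusRd,Flush
[9] P1: load  L5 | P0:I, P1:S(90), P2:I, P3:S(90) | bus: BusRd
[10] P0: store L4 := 84 | P0:M(84), P1:I, P2:I, P3:I | bus: BusUpgr
[11] P0: load  L0 | P0:E(40), P1:I, P2:I, P3:I | bus: BusRd
[12] P0: store L3 := 88 | P0:M(88), P1:I, P2:I, P3:I | bus: BusRdX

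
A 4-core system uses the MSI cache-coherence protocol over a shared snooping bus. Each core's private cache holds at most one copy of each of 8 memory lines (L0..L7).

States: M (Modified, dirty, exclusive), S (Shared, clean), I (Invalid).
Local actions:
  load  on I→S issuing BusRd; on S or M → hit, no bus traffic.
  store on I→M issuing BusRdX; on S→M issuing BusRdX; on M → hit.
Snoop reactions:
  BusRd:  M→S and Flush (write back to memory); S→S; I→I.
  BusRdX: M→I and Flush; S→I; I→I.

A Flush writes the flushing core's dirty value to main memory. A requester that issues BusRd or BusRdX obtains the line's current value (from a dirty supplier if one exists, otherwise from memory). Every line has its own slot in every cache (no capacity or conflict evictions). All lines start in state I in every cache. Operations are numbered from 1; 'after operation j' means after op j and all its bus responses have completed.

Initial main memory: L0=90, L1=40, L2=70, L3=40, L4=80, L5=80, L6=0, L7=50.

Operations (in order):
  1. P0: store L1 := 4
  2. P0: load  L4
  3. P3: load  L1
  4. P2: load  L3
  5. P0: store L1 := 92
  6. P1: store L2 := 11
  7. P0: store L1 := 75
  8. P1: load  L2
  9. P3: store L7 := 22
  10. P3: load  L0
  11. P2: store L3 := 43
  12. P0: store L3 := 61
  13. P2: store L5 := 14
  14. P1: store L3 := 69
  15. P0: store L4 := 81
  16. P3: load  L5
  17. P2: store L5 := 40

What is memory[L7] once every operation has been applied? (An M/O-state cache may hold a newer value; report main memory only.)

[1] P0: store L1 := 4 | P0:M(4), P1:I, P2:I, P3:I | bus: BusRdX
[2] P0: load  L4 | P0:S(80), P1:I, P2:I, P3:I | bus: BusRd
[3] P3: load  L1 | P0:S(4), P1:I, P2:I, P3:S(4) | bus: BusRd,Flush
[4] P2: load  L3 | P0:I, P1:I, P2:S(40), P3:I | bus: BusRd
[5] P0: store L1 := 92 | P0:M(92), P1:I, P2:I, P3:I | bus: BusRdX
[6] P1: store L2 := 11 | P0:I, P1:M(11), P2:I, P3:I | bus: BusRdX
[7] P0: store L1 := 75 | P0:M(75), P1:I, P2:I, P3:I | bus: none
[8] P1: load  L2 | P0:I, P1:M(11), P2:I, P3:I | bus: none
[9] P3: store L7 := 22 | P0:I, P1:I, P2:I, P3:M(22) | bus: BusRdX
[10] P3: load  L0 | P0:I, P1:I, P2:I, P3:S(90) | bus: BusRd
[11] P2: store L3 := 43 | P0:I, P1:I, P2:M(43), P3:I | bus: BusRdX
[12] P0: store L3 := 61 | P0:M(61), P1:I, P2:I, P3:I | bus: BusRdX,Flush
[13] P2: store L5 := 14 | P0:I, P1:I, P2:M(14), P3:I | bus: BusRdX
[14] P1: store L3 := 69 | P0:I, P1:M(69), P2:I, P3:I | bus: BusRdX,Flush
[15] P0: store L4 := 81 | P0:M(81), P1:I, P2:I, P3:I | bus: BusRdX
[16] P3: load  L5 | P0:I, P1:I, P2:S(14), P3:S(14) | bus: BusRd,Flush
[17] P2: store L5 := 40 | P0:I, P1:I, P2:M(40), P3:I | bus: BusRdX

memory[L7] = 50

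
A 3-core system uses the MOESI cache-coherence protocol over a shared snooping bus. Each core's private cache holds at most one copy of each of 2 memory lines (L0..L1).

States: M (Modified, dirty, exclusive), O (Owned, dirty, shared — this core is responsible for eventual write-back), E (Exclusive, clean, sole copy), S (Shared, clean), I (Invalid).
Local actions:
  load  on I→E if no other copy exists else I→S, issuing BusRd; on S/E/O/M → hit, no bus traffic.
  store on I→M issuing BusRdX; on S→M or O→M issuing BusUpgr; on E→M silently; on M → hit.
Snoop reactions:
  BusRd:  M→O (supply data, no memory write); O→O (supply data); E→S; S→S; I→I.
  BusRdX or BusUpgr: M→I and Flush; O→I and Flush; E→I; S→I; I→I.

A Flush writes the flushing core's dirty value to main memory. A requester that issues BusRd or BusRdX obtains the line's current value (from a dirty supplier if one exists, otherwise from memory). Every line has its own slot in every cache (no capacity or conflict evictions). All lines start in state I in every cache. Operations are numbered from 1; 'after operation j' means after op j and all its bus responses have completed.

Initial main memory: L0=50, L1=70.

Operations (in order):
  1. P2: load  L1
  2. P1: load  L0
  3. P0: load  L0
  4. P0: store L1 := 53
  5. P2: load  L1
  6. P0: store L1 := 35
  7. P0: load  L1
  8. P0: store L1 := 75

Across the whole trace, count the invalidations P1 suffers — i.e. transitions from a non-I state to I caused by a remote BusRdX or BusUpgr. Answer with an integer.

[1] P2: load  L1 | P0:I, P1:I, P2:E(70) | bus: BusRd
[2] P1: load  L0 | P0:I, P1:E(50), P2:I | bus: BusRd
[3] P0: load  L0 | P0:S(50), P1:S(50), P2:I | bus: BusRd
[4] P0: store L1 := 53 | P0:M(53), P1:I, P2:I | bus: BusRdX
[5] P2: load  L1 | P0:O(53), P1:I, P2:S(53) | bus: BusRd
[6] P0: store L1 := 35 | P0:M(35), P1:I, P2:I | bus: BusUpgr
[7] P0: load  L1 | P0:M(35), P1:I, P2:I | bus: none
[8] P0: store L1 := 75 | P0:M(75), P1:I, P2:I | bus: none

invalidations = 0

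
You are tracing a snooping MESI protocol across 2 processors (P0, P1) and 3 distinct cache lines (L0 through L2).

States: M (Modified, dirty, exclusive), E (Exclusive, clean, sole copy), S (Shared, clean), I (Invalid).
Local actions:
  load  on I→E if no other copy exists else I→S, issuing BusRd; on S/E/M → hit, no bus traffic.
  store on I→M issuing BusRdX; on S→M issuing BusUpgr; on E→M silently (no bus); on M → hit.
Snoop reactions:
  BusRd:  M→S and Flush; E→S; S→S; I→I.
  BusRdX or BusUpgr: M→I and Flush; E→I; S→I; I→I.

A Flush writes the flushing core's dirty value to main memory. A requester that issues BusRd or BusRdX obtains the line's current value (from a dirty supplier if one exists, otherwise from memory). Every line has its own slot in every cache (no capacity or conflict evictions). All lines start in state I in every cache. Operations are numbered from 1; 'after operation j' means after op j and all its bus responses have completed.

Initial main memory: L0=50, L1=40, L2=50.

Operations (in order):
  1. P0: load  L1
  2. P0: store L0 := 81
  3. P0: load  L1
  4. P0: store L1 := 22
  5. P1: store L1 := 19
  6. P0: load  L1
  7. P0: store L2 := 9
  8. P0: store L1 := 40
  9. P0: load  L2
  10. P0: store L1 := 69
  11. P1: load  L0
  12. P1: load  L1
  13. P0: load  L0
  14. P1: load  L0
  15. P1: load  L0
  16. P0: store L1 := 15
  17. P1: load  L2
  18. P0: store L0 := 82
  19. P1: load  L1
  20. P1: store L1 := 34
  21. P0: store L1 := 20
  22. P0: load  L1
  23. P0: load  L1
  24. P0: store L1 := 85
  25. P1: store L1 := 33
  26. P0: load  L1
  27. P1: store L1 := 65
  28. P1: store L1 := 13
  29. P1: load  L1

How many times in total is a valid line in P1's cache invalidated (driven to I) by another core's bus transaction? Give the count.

[1] P0: load  L1 | P0:E(40), P1:I | bus: BusRd
[2] P0: store L0 := 81 | P0:M(81), P1:I | bus: BusRdX
[3] P0: load  L1 | P0:E(40), P1:I | bus: none
[4] P0: store L1 := 22 | P0:M(22), P1:I | bus: none
[5] P1: store L1 := 19 | P0:I, P1:M(19) | bus: BusRdX,Flush
[6] P0: load  L1 | P0:S(19), P1:S(19) | bus: BusRd,Flush
[7] P0: store L2 := 9 | P0:M(9), P1:I | bus: BusRdX
[8] P0: store L1 := 40 | P0:M(40), P1:I | bus: BusUpgr
[9] P0: load  L2 | P0:M(9), P1:I | bus: none
[10] P0: store L1 := 69 | P0:M(69), P1:I | bus: none
[11] P1: load  L0 | P0:S(81), P1:S(81) | bus: BusRd,Flush
[12] P1: load  L1 | P0:S(69), P1:S(69) | bus: BusRd,Flush
[13] P0: load  L0 | P0:S(81), P1:S(81) | bus: none
[14] P1: load  L0 | P0:S(81), P1:S(81) | bus: none
[15] P1: load  L0 | P0:S(81), P1:S(81) | bus: none
[16] P0: store L1 := 15 | P0:M(15), P1:I | bus: BusUpgr
[17] P1: load  L2 | P0:S(9), P1:S(9) | bus: BusRd,Flush
[18] P0: store L0 := 82 | P0:M(82), P1:I | bus: BusUpgr
[19] P1: load  L1 | P0:S(15), P1:S(15) | bus: BusRd,Flush
[20] P1: store L1 := 34 | P0:I, P1:M(34) | bus: BusUpgr
[21] P0: store L1 := 20 | P0:M(20), P1:I | bus: BusRdX,Flush
[22] P0: load  L1 | P0:M(20), P1:I | bus: none
[23] P0: load  L1 | P0:M(20), P1:I | bus: none
[24] P0: store L1 := 85 | P0:M(85), P1:I | bus: none
[25] P1: store L1 := 33 | P0:I, P1:M(33) | bus: BusRdX,Flush
[26] P0: load  L1 | P0:S(33), P1:S(33) | bus: BusRd,Flush
[27] P1: store L1 := 65 | P0:I, P1:M(65) | bus: BusUpgr
[28] P1: store L1 := 13 | P0:I, P1:M(13) | bus: none
[29] P1: load  L1 | P0:I, P1:M(13) | bus: none

invalidations = 4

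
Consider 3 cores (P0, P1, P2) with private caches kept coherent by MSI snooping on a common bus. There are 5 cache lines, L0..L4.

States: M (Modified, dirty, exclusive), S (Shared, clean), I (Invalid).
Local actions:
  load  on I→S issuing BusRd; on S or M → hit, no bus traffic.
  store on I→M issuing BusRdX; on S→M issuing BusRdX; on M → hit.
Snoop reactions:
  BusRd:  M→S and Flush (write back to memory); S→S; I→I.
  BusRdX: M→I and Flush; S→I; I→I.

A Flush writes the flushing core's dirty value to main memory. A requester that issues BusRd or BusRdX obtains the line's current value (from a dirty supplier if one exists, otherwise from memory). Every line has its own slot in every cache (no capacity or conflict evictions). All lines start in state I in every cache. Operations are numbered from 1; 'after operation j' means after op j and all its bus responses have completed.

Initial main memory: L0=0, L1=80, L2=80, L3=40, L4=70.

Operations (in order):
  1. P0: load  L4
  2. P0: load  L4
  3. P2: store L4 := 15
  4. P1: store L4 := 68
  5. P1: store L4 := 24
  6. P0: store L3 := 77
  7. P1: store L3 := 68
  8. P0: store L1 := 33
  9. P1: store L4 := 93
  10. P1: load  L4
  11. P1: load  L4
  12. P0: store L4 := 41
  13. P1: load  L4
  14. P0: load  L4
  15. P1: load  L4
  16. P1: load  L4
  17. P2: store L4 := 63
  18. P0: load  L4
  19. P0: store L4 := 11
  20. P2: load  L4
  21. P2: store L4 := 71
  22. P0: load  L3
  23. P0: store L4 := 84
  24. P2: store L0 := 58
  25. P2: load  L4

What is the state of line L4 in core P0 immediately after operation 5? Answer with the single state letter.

state = I

1. P0: load  L4  bus=[BusRd]  L4: P0=S P1=I P2=I  mem[L4]=70
2. P0: load  L4  bus=[-]  L4: P0=S P1=I P2=I  mem[L4]=70
3. P2: store L4 := 15  bus=[BusRdX]  L4: P0=I P1=I P2=M  mem[L4]=70
4. P1: store L4 := 68  bus=[BusRdX,Flush]  L4: P0=I P1=M P2=I  mem[L4]=15
5. P1: store L4 := 24  bus=[-]  L4: P0=I P1=M P2=I  mem[L4]=15
6. P0: store L3 := 77  bus=[BusRdX]  L3: P0=M P1=I P2=I  mem[L3]=40
7. P1: store L3 := 68  bus=[BusRdX,Flush]  L3: P0=I P1=M P2=I  mem[L3]=77
8. P0: store L1 := 33  bus=[BusRdX]  L1: P0=M P1=I P2=I  mem[L1]=80
9. P1: store L4 := 93  bus=[-]  L4: P0=I P1=M P2=I  mem[L4]=15
10. P1: load  L4  bus=[-]  L4: P0=I P1=M P2=I  mem[L4]=15
11. P1: load  L4  bus=[-]  L4: P0=I P1=M P2=I  mem[L4]=15
12. P0: store L4 := 41  bus=[BusRdX,Flush]  L4: P0=M P1=I P2=I  mem[L4]=93
13. P1: load  L4  bus=[BusRd,Flush]  L4: P0=S P1=S P2=I  mem[L4]=41
14. P0: load  L4  bus=[-]  L4: P0=S P1=S P2=I  mem[L4]=41
15. P1: load  L4  bus=[-]  L4: P0=S P1=S P2=I  mem[L4]=41
16. P1: load  L4  bus=[-]  L4: P0=S P1=S P2=I  mem[L4]=41
17. P2: store L4 := 63  bus=[BusRdX]  L4: P0=I P1=I P2=M  mem[L4]=41
18. P0: load  L4  bus=[BusRd,Flush]  L4: P0=S P1=I P2=S  mem[L4]=63
19. P0: store L4 := 11  bus=[BusRdX]  L4: P0=M P1=I P2=I  mem[L4]=63
20. P2: load  L4  bus=[BusRd,Flush]  L4: P0=S P1=I P2=S  mem[L4]=11
21. P2: store L4 := 71  bus=[BusRdX]  L4: P0=I P1=I P2=M  mem[L4]=11
22. P0: load  L3  bus=[BusRd,Flush]  L3: P0=S P1=S P2=I  mem[L3]=68
23. P0: store L4 := 84  bus=[BusRdX,Flush]  L4: P0=M P1=I P2=I  mem[L4]=71
24. P2: store L0 := 58  bus=[BusRdX]  L0: P0=I P1=I P2=M  mem[L0]=0
25. P2: load  L4  bus=[BusRd,Flush]  L4: P0=S P1=I P2=S  mem[L4]=84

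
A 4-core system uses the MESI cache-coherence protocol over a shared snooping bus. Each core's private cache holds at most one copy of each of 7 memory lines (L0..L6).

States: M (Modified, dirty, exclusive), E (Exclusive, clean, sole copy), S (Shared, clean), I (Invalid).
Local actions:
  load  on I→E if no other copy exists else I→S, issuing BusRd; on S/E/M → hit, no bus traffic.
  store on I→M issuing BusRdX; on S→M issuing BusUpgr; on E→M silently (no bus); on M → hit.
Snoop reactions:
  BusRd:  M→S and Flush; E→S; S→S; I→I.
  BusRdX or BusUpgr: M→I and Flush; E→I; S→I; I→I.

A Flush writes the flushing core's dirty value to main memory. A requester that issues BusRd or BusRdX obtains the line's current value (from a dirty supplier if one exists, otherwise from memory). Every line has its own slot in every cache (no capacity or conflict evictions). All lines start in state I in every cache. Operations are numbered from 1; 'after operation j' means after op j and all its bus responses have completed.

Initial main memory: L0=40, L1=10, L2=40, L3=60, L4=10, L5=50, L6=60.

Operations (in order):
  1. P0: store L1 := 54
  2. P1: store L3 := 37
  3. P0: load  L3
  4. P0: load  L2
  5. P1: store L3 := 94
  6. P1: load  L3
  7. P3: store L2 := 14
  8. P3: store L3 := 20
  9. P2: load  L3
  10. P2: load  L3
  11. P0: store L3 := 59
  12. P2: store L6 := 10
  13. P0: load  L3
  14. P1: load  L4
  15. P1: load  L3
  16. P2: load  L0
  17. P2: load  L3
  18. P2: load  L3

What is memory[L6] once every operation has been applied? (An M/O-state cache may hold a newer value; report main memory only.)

1. P0: store L1 := 54  bus=[BusRdX]  L1: P0=M P1=I P2=I P3=I  mem[L1]=10
2. P1: store L3 := 37  bus=[BusRdX]  L3: P0=I P1=M P2=I P3=I  mem[L3]=60
3. P0: load  L3  bus=[BusRd,Flush]  L3: P0=S P1=S P2=I P3=I  mem[L3]=37
4. P0: load  L2  bus=[BusRd]  L2: P0=E P1=I P2=I P3=I  mem[L2]=40
5. P1: store L3 := 94  bus=[BusUpgr]  L3: P0=I P1=M P2=I P3=I  mem[L3]=37
6. P1: load  L3  bus=[-]  L3: P0=I P1=M P2=I P3=I  mem[L3]=37
7. P3: store L2 := 14  bus=[BusRdX]  L2: P0=I P1=I P2=I P3=M  mem[L2]=40
8. P3: store L3 := 20  bus=[BusRdX,Flush]  L3: P0=I P1=I P2=I P3=M  mem[L3]=94
9. P2: load  L3  bus=[BusRd,Flush]  L3: P0=I P1=I P2=S P3=S  mem[L3]=20
10. P2: load  L3  bus=[-]  L3: P0=I P1=I P2=S P3=S  mem[L3]=20
11. P0: store L3 := 59  bus=[BusRdX]  L3: P0=M P1=I P2=I P3=I  mem[L3]=20
12. P2: store L6 := 10  bus=[BusRdX]  L6: P0=I P1=I P2=M P3=I  mem[L6]=60
13. P0: load  L3  bus=[-]  L3: P0=M P1=I P2=I P3=I  mem[L3]=20
14. P1: load  L4  bus=[BusRd]  L4: P0=I P1=E P2=I P3=I  mem[L4]=10
15. P1: load  L3  bus=[BusRd,Flush]  L3: P0=S P1=S P2=I P3=I  mem[L3]=59
16. P2: load  L0  bus=[BusRd]  L0: P0=I P1=I P2=E P3=I  mem[L0]=40
17. P2: load  L3  bus=[BusRd]  L3: P0=S P1=S P2=S P3=I  mem[L3]=59
18. P2: load  L3  bus=[-]  L3: P0=S P1=S P2=S P3=I  mem[L3]=59

memory[L6] = 60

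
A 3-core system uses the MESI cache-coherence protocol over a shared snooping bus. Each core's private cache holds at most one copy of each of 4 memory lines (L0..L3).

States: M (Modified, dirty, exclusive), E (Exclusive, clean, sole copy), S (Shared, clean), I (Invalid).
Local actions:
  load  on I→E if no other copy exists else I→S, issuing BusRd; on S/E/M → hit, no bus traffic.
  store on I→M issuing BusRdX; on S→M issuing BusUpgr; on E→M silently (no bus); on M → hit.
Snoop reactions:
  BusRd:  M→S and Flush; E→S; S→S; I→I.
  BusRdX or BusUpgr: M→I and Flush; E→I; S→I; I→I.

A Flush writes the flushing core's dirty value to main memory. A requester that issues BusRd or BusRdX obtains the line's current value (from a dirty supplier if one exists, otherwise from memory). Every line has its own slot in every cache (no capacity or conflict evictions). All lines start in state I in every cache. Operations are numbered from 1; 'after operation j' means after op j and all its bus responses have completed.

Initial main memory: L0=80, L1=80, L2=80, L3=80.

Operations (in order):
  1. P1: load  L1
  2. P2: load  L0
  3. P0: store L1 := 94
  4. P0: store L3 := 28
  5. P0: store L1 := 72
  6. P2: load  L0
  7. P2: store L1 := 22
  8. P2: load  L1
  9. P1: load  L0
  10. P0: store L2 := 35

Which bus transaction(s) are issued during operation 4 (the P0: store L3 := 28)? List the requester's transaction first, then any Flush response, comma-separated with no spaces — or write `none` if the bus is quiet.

  op1 P1: load  L1 → I/E/I on L1; bus BusRd; mem=80
  op2 P2: load  L0 → I/I/E on L0; bus BusRd; mem=80
  op3 P0: store L1 := 94 → M/I/I on L1; bus BusRdX; mem=80
  op4 P0: store L3 := 28 → M/I/I on L3; bus BusRdX; mem=80
  op5 P0: store L1 := 72 → M/I/I on L1; bus (none); mem=80
  op6 P2: load  L0 → I/I/E on L0; bus (none); mem=80
  op7 P2: store L1 := 22 → I/I/M on L1; bus BusRdX Flush; mem=72
  op8 P2: load  L1 → I/I/M on L1; bus (none); mem=72
  op9 P1: load  L0 → I/S/S on L0; bus BusRd; mem=80
  op10 P0: store L2 := 35 → M/I/I on L2; bus BusRdX; mem=80

bus = BusRdX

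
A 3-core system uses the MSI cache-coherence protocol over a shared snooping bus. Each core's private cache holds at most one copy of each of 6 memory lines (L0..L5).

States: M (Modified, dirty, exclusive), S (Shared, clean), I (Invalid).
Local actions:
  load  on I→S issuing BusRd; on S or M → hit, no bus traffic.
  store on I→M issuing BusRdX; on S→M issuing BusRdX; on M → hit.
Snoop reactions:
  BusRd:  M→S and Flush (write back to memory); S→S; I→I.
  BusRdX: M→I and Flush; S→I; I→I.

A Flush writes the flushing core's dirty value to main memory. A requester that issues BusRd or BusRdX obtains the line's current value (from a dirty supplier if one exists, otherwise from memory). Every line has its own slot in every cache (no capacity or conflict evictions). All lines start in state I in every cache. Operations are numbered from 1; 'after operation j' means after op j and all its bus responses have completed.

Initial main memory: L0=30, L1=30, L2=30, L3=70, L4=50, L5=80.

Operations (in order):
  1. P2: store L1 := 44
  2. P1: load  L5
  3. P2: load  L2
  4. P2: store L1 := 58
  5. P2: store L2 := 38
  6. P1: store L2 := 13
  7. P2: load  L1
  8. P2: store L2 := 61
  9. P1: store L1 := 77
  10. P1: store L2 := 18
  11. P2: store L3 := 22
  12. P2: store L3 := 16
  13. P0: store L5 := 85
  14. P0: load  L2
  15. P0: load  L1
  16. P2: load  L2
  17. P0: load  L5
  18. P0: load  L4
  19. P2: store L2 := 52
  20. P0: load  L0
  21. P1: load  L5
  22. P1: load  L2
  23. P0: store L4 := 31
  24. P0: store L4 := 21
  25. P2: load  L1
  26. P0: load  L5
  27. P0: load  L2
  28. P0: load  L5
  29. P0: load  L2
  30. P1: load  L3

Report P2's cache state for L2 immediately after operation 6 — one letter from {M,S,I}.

state = I

  op1 P2: store L1 := 44 → I/I/M on L1; bus BusRdX; mem=30
  op2 P1: load  L5 → I/S/I on L5; bus BusRd; mem=80
  op3 P2: load  L2 → I/I/S on L2; bus BusRd; mem=30
  op4 P2: store L1 := 58 → I/I/M on L1; bus (none); mem=30
  op5 P2: store L2 := 38 → I/I/M on L2; bus BusRdX; mem=30
  op6 P1: store L2 := 13 → I/M/I on L2; bus BusRdX Flush; mem=38
  op7 P2: load  L1 → I/I/M on L1; bus (none); mem=30
  op8 P2: store L2 := 61 → I/I/M on L2; bus BusRdX Flush; mem=13
  op9 P1: store L1 := 77 → I/M/I on L1; bus BusRdX Flush; mem=58
  op10 P1: store L2 := 18 → I/M/I on L2; bus BusRdX Flush; mem=61
  op11 P2: store L3 := 22 → I/I/M on L3; bus BusRdX; mem=70
  op12 P2: store L3 := 16 → I/I/M on L3; bus (none); mem=70
  op13 P0: store L5 := 85 → M/I/I on L5; bus BusRdX; mem=80
  op14 P0: load  L2 → S/S/I on L2; bus BusRd Flush; mem=18
  op15 P0: load  L1 → S/S/I on L1; bus BusRd Flush; mem=77
  op16 P2: load  L2 → S/S/S on L2; bus BusRd; mem=18
  op17 P0: load  L5 → M/I/I on L5; bus (none); mem=80
  op18 P0: load  L4 → S/I/I on L4; bus BusRd; mem=50
  op19 P2: store L2 := 52 → I/I/M on L2; bus BusRdX; mem=18
  op20 P0: load  L0 → S/I/I on L0; bus BusRd; mem=30
  op21 P1: load  L5 → S/S/I on L5; bus BusRd Flush; mem=85
  op22 P1: load  L2 → I/S/S on L2; bus BusRd Flush; mem=52
  op23 P0: store L4 := 31 → M/I/I on L4; bus BusRdX; mem=50
  op24 P0: store L4 := 21 → M/I/I on L4; bus (none); mem=50
  op25 P2: load  L1 → S/S/S on L1; bus BusRd; mem=77
  op26 P0: load  L5 → S/S/I on L5; bus (none); mem=85
  op27 P0: load  L2 → S/S/S on L2; bus BusRd; mem=52
  op28 P0: load  L5 → S/S/I on L5; bus (none); mem=85
  op29 P0: load  L2 → S/S/S on L2; bus (none); mem=52
  op30 P1: load  L3 → I/S/S on L3; bus BusRd Flush; mem=16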